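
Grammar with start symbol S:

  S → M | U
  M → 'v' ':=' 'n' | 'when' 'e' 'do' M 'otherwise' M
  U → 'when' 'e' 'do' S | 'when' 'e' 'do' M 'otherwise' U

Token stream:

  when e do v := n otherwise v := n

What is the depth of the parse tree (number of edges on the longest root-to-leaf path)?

[S [M when e do [M v := n] otherwise [M v := n]]]

3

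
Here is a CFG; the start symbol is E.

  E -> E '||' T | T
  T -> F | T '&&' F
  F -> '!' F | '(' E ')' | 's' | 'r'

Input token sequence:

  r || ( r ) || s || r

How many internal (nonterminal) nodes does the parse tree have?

15

[E [E [E [E [T [F r]]] || [T [F ( [E [T [F r]]] )]]] || [T [F s]]] || [T [F r]]]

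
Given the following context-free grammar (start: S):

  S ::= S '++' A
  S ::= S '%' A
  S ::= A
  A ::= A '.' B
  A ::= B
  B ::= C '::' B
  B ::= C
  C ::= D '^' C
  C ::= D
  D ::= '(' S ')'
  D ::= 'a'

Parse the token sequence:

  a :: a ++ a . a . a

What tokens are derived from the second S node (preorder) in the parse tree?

[S [S [A [B [C [D a]] :: [B [C [D a]]]]]] ++ [A [A [A [B [C [D a]]]] . [B [C [D a]]]] . [B [C [D a]]]]]

a :: a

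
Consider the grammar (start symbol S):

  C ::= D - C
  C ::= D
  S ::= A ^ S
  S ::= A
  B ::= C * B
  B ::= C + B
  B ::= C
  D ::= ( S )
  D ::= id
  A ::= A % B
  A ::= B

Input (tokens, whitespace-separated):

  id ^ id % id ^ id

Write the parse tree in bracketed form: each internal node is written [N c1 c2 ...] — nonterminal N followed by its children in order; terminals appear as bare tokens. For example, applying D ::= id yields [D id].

S
A ^ S
B ^ S
C ^ S
D ^ S
id ^ S
id ^ A ^ S
id ^ A % B ^ S
id ^ B % B ^ S
id ^ C % B ^ S
id ^ D % B ^ S
id ^ id % B ^ S
id ^ id % C ^ S
id ^ id % D ^ S
id ^ id % id ^ S
id ^ id % id ^ A
id ^ id % id ^ B
id ^ id % id ^ C
id ^ id % id ^ D
id ^ id % id ^ id

[S [A [B [C [D id]]]] ^ [S [A [A [B [C [D id]]]] % [B [C [D id]]]] ^ [S [A [B [C [D id]]]]]]]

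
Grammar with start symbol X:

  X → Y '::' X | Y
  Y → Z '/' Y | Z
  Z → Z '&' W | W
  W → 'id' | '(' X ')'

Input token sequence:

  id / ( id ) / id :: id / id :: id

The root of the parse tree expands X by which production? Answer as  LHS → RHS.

X → Y '::' X

[X [Y [Z [W id]] / [Y [Z [W ( [X [Y [Z [W id]]]] )]] / [Y [Z [W id]]]]] :: [X [Y [Z [W id]] / [Y [Z [W id]]]] :: [X [Y [Z [W id]]]]]]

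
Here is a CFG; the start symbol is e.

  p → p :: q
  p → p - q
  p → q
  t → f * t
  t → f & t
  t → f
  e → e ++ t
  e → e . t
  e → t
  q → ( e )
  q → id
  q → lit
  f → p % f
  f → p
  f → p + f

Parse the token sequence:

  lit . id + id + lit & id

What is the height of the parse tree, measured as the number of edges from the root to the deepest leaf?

7

[e [e [t [f [p [q lit]]]]] . [t [f [p [q id]] + [f [p [q id]] + [f [p [q lit]]]]] & [t [f [p [q id]]]]]]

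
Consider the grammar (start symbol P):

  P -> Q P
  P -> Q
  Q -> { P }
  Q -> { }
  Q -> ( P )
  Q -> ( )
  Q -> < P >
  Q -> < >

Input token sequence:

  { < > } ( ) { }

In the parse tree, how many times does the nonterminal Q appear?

[P [Q { [P [Q < >]] }] [P [Q ( )] [P [Q { }]]]]

4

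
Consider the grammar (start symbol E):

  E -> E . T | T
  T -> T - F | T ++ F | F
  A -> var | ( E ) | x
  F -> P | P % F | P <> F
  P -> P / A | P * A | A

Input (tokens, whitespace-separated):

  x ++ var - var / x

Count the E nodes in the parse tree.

1

[E [T [T [T [F [P [A x]]]] ++ [F [P [A var]]]] - [F [P [P [A var]] / [A x]]]]]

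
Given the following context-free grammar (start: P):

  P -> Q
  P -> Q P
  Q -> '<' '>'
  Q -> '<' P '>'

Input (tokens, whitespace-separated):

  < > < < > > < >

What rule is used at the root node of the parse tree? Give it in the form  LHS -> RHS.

P -> Q P

[P [Q < >] [P [Q < [P [Q < >]] >] [P [Q < >]]]]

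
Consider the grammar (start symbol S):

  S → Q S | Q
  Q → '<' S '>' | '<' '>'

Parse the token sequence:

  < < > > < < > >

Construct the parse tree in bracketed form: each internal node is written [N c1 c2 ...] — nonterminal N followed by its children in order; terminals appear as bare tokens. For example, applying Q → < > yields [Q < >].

[S [Q < [S [Q < >]] >] [S [Q < [S [Q < >]] >]]]

S
Q S
< S > S
< Q > S
< < > > S
< < > > Q
< < > > < S >
< < > > < Q >
< < > > < < > >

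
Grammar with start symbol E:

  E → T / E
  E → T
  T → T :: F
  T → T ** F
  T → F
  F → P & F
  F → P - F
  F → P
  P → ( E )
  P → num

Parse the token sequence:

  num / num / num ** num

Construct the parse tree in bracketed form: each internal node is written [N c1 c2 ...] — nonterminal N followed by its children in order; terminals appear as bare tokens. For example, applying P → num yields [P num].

[E [T [F [P num]]] / [E [T [F [P num]]] / [E [T [T [F [P num]]] ** [F [P num]]]]]]

E
T / E
F / E
P / E
num / E
num / T / E
num / F / E
num / P / E
num / num / E
num / num / T
num / num / T ** F
num / num / F ** F
num / num / P ** F
num / num / num ** F
num / num / num ** P
num / num / num ** num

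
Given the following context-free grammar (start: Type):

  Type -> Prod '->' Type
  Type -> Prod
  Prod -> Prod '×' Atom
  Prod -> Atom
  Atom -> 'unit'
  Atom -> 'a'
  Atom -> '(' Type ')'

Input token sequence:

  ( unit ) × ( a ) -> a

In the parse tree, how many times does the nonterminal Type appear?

4

[Type [Prod [Prod [Atom ( [Type [Prod [Atom unit]]] )]] × [Atom ( [Type [Prod [Atom a]]] )]] -> [Type [Prod [Atom a]]]]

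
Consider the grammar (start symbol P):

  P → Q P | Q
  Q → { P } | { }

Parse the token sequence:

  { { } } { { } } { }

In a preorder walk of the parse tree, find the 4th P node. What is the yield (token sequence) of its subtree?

[P [Q { [P [Q { }]] }] [P [Q { [P [Q { }]] }] [P [Q { }]]]]

{ }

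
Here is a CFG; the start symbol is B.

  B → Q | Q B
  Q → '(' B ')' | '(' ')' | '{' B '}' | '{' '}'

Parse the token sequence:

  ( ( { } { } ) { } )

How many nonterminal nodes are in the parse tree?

10

[B [Q ( [B [Q ( [B [Q { }] [B [Q { }]]] )] [B [Q { }]]] )]]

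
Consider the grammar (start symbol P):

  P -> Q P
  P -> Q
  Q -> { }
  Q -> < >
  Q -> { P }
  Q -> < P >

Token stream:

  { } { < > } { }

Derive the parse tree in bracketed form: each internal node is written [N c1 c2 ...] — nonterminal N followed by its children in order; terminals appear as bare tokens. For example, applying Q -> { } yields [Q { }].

P
Q P
{ } P
{ } Q P
{ } { P } P
{ } { Q } P
{ } { < > } P
{ } { < > } Q
{ } { < > } { }

[P [Q { }] [P [Q { [P [Q < >]] }] [P [Q { }]]]]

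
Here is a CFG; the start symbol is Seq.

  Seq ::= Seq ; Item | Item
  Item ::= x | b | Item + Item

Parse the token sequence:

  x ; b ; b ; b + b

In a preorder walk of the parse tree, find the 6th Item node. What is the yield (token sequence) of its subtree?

b

[Seq [Seq [Seq [Seq [Item x]] ; [Item b]] ; [Item b]] ; [Item [Item b] + [Item b]]]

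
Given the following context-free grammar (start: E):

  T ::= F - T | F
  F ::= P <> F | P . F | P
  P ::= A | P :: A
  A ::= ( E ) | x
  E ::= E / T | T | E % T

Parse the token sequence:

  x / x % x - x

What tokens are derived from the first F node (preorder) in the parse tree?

x

[E [E [E [T [F [P [A x]]]]] / [T [F [P [A x]]]]] % [T [F [P [A x]]] - [T [F [P [A x]]]]]]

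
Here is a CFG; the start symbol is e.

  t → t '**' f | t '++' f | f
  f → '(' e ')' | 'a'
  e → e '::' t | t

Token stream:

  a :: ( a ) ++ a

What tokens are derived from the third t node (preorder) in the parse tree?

( a )

[e [e [t [f a]]] :: [t [t [f ( [e [t [f a]]] )]] ++ [f a]]]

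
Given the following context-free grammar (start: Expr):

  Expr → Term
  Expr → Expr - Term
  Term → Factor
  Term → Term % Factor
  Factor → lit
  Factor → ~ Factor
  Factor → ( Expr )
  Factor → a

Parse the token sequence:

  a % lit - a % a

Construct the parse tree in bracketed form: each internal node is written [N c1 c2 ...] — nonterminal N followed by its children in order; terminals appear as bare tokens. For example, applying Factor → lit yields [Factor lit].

[Expr [Expr [Term [Term [Factor a]] % [Factor lit]]] - [Term [Term [Factor a]] % [Factor a]]]

Expr
Expr - Term
Term - Term
Term % Factor - Term
Factor % Factor - Term
a % Factor - Term
a % lit - Term
a % lit - Term % Factor
a % lit - Factor % Factor
a % lit - a % Factor
a % lit - a % a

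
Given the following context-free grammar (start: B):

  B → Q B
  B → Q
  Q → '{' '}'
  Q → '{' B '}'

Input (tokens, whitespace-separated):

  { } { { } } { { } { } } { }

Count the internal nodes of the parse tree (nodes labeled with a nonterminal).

[B [Q { }] [B [Q { [B [Q { }]] }] [B [Q { [B [Q { }] [B [Q { }]]] }] [B [Q { }]]]]]

14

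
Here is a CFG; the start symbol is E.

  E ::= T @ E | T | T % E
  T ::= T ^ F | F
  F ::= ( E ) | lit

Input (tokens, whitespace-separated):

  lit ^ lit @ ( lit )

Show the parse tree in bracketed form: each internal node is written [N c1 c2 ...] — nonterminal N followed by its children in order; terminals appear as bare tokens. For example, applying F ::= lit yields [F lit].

E
T @ E
T ^ F @ E
F ^ F @ E
lit ^ F @ E
lit ^ lit @ E
lit ^ lit @ T
lit ^ lit @ F
lit ^ lit @ ( E )
lit ^ lit @ ( T )
lit ^ lit @ ( F )
lit ^ lit @ ( lit )

[E [T [T [F lit]] ^ [F lit]] @ [E [T [F ( [E [T [F lit]]] )]]]]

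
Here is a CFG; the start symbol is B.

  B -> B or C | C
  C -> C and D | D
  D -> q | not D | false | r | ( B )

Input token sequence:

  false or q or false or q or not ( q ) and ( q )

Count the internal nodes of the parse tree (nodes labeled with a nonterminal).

[B [B [B [B [B [C [D false]]] or [C [D q]]] or [C [D false]]] or [C [D q]]] or [C [C [D not [D ( [B [C [D q]]] )]]] and [D ( [B [C [D q]]] )]]]

24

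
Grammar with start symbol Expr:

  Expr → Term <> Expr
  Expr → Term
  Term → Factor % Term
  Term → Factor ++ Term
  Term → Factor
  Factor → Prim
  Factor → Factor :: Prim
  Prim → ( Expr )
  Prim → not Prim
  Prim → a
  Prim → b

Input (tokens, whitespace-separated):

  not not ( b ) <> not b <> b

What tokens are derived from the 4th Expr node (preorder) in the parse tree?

b

[Expr [Term [Factor [Prim not [Prim not [Prim ( [Expr [Term [Factor [Prim b]]]] )]]]]] <> [Expr [Term [Factor [Prim not [Prim b]]]] <> [Expr [Term [Factor [Prim b]]]]]]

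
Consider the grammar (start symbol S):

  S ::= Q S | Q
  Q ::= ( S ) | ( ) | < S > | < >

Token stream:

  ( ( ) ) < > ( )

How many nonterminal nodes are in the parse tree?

8

[S [Q ( [S [Q ( )]] )] [S [Q < >] [S [Q ( )]]]]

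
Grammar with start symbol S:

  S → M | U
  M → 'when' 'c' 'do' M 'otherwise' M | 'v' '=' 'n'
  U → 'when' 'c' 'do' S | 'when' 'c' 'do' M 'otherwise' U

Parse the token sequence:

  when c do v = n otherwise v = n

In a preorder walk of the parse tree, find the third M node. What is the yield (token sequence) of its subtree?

[S [M when c do [M v = n] otherwise [M v = n]]]

v = n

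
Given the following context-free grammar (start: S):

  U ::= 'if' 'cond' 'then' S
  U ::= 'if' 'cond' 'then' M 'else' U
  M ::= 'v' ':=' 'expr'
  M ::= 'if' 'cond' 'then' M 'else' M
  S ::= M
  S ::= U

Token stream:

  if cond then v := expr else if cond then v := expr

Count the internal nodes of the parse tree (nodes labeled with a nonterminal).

6

[S [U if cond then [M v := expr] else [U if cond then [S [M v := expr]]]]]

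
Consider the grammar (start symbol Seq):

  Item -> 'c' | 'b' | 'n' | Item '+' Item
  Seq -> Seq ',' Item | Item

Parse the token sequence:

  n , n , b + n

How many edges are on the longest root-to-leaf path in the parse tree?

[Seq [Seq [Seq [Item n]] , [Item n]] , [Item [Item b] + [Item n]]]

4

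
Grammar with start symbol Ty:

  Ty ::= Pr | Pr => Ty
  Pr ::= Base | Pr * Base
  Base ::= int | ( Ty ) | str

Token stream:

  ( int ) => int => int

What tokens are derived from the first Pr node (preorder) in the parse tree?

[Ty [Pr [Base ( [Ty [Pr [Base int]]] )]] => [Ty [Pr [Base int]] => [Ty [Pr [Base int]]]]]

( int )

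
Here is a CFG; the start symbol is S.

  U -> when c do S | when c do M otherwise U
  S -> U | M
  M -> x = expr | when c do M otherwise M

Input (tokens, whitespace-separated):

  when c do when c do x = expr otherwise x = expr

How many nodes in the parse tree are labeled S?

[S [U when c do [S [M when c do [M x = expr] otherwise [M x = expr]]]]]

2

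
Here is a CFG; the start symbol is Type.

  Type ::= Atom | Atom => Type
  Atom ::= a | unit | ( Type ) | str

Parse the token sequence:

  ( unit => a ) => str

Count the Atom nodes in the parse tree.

[Type [Atom ( [Type [Atom unit] => [Type [Atom a]]] )] => [Type [Atom str]]]

4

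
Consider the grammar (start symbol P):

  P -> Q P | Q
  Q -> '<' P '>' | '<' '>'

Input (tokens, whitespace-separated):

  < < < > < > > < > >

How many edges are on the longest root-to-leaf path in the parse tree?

7

[P [Q < [P [Q < [P [Q < >] [P [Q < >]]] >] [P [Q < >]]] >]]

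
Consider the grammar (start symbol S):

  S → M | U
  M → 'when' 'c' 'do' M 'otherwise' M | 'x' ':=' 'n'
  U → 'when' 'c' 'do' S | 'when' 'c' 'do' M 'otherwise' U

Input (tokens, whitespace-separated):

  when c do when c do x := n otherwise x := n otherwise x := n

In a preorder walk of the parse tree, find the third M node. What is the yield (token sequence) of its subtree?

[S [M when c do [M when c do [M x := n] otherwise [M x := n]] otherwise [M x := n]]]

x := n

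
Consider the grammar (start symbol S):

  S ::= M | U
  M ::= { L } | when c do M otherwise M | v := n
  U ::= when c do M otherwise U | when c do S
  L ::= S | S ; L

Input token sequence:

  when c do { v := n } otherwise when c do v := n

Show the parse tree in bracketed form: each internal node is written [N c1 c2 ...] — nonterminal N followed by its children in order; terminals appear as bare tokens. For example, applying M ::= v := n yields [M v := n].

[S [U when c do [M { [L [S [M v := n]]] }] otherwise [U when c do [S [M v := n]]]]]

S
U
when c do M otherwise U
when c do { L } otherwise U
when c do { S } otherwise U
when c do { M } otherwise U
when c do { v := n } otherwise U
when c do { v := n } otherwise when c do S
when c do { v := n } otherwise when c do M
when c do { v := n } otherwise when c do v := n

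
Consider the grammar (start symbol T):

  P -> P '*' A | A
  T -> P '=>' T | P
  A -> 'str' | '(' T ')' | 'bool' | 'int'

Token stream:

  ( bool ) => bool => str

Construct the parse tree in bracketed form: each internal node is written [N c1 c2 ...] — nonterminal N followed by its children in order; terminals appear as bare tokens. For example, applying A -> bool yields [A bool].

[T [P [A ( [T [P [A bool]]] )]] => [T [P [A bool]] => [T [P [A str]]]]]

T
P => T
A => T
( T ) => T
( P ) => T
( A ) => T
( bool ) => T
( bool ) => P => T
( bool ) => A => T
( bool ) => bool => T
( bool ) => bool => P
( bool ) => bool => A
( bool ) => bool => str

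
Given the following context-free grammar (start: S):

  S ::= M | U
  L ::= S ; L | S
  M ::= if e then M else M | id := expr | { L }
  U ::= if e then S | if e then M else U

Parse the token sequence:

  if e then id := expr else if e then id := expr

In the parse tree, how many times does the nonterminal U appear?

[S [U if e then [M id := expr] else [U if e then [S [M id := expr]]]]]

2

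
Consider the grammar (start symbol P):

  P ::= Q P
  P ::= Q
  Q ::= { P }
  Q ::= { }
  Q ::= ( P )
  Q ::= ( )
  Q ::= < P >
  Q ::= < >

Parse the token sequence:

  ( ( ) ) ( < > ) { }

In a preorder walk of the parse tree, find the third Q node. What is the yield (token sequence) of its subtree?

( < > )

[P [Q ( [P [Q ( )]] )] [P [Q ( [P [Q < >]] )] [P [Q { }]]]]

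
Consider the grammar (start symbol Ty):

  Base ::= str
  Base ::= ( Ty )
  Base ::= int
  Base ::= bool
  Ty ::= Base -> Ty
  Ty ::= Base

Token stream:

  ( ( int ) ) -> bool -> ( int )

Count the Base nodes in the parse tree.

[Ty [Base ( [Ty [Base ( [Ty [Base int]] )]] )] -> [Ty [Base bool] -> [Ty [Base ( [Ty [Base int]] )]]]]

6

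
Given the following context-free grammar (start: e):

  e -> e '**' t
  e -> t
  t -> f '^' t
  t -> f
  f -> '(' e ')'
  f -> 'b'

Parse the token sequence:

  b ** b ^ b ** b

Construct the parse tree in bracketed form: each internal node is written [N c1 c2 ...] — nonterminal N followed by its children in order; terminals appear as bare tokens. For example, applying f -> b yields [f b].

[e [e [e [t [f b]]] ** [t [f b] ^ [t [f b]]]] ** [t [f b]]]

e
e ** t
e ** t ** t
t ** t ** t
f ** t ** t
b ** t ** t
b ** f ^ t ** t
b ** b ^ t ** t
b ** b ^ f ** t
b ** b ^ b ** t
b ** b ^ b ** f
b ** b ^ b ** b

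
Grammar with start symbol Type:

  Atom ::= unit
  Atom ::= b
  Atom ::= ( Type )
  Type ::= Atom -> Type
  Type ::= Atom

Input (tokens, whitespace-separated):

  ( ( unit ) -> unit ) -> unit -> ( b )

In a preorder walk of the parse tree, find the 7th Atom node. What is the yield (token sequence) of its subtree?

[Type [Atom ( [Type [Atom ( [Type [Atom unit]] )] -> [Type [Atom unit]]] )] -> [Type [Atom unit] -> [Type [Atom ( [Type [Atom b]] )]]]]

b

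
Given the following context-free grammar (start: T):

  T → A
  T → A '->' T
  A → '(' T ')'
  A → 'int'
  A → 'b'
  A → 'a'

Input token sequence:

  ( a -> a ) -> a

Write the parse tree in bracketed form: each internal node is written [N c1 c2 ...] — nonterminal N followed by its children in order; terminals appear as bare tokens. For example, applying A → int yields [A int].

[T [A ( [T [A a] -> [T [A a]]] )] -> [T [A a]]]

T
A -> T
( T ) -> T
( A -> T ) -> T
( a -> T ) -> T
( a -> A ) -> T
( a -> a ) -> T
( a -> a ) -> A
( a -> a ) -> a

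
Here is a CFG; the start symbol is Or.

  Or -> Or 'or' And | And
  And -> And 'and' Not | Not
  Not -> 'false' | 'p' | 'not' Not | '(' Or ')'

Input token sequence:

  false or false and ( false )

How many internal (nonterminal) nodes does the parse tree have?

[Or [Or [And [Not false]]] or [And [And [Not false]] and [Not ( [Or [And [Not false]]] )]]]

11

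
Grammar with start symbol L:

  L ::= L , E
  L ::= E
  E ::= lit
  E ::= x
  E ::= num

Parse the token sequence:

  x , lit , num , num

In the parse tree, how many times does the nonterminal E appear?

4

[L [L [L [L [E x]] , [E lit]] , [E num]] , [E num]]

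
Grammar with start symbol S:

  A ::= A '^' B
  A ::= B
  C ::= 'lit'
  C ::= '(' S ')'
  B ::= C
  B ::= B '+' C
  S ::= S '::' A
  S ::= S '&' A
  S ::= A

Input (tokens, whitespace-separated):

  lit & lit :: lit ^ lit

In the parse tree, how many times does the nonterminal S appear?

[S [S [S [A [B [C lit]]]] & [A [B [C lit]]]] :: [A [A [B [C lit]]] ^ [B [C lit]]]]

3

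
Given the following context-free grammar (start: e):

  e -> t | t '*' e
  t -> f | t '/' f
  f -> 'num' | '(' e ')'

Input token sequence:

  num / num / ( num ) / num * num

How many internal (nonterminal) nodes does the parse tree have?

15

[e [t [t [t [t [f num]] / [f num]] / [f ( [e [t [f num]]] )]] / [f num]] * [e [t [f num]]]]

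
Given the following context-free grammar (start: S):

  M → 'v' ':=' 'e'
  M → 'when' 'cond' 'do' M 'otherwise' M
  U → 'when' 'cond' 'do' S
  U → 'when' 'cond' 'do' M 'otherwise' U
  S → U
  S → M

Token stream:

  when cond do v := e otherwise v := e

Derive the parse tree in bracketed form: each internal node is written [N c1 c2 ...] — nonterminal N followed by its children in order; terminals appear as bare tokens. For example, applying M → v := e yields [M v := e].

S
M
when cond do M otherwise M
when cond do v := e otherwise M
when cond do v := e otherwise v := e

[S [M when cond do [M v := e] otherwise [M v := e]]]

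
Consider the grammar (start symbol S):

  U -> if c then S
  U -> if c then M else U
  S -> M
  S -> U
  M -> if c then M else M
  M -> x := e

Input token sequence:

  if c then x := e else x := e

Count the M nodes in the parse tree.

[S [M if c then [M x := e] else [M x := e]]]

3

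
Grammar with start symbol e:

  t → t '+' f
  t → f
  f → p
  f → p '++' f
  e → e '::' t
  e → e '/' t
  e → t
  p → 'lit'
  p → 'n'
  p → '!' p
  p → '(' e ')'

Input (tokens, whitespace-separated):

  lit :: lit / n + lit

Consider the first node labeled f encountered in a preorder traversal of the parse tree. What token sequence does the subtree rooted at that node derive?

lit

[e [e [e [t [f [p lit]]]] :: [t [f [p lit]]]] / [t [t [f [p n]]] + [f [p lit]]]]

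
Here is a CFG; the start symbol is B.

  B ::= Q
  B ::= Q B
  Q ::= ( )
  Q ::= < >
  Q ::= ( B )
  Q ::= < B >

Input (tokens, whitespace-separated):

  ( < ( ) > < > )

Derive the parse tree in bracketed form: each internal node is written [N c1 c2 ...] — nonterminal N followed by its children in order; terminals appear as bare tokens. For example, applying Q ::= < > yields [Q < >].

[B [Q ( [B [Q < [B [Q ( )]] >] [B [Q < >]]] )]]

B
Q
( B )
( Q B )
( < B > B )
( < Q > B )
( < ( ) > B )
( < ( ) > Q )
( < ( ) > < > )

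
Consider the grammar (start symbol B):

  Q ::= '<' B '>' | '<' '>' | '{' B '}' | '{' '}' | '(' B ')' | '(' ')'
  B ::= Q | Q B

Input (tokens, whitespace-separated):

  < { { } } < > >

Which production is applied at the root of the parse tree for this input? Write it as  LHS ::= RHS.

B ::= Q

[B [Q < [B [Q { [B [Q { }]] }] [B [Q < >]]] >]]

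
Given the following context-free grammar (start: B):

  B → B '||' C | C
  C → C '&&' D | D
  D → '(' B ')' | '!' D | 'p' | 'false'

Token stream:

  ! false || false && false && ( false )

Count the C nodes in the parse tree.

5

[B [B [C [D ! [D false]]]] || [C [C [C [D false]] && [D false]] && [D ( [B [C [D false]]] )]]]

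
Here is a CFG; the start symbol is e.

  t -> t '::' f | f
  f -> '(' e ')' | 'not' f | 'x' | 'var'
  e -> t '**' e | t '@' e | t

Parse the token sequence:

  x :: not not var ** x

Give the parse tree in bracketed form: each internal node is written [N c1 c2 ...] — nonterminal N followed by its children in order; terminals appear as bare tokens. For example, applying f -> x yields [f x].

[e [t [t [f x]] :: [f not [f not [f var]]]] ** [e [t [f x]]]]

e
t ** e
t :: f ** e
f :: f ** e
x :: f ** e
x :: not f ** e
x :: not not f ** e
x :: not not var ** e
x :: not not var ** t
x :: not not var ** f
x :: not not var ** x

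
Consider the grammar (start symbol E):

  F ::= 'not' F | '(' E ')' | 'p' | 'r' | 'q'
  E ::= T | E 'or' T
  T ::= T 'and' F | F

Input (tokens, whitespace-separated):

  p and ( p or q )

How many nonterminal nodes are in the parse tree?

[E [T [T [F p]] and [F ( [E [E [T [F p]]] or [T [F q]]] )]]]

11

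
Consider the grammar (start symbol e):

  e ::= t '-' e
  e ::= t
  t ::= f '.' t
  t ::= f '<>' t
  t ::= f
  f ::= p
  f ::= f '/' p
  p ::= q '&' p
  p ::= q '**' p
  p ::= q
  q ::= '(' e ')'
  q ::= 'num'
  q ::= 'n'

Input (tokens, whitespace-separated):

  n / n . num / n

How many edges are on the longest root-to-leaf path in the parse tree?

7

[e [t [f [f [p [q n]]] / [p [q n]]] . [t [f [f [p [q num]]] / [p [q n]]]]]]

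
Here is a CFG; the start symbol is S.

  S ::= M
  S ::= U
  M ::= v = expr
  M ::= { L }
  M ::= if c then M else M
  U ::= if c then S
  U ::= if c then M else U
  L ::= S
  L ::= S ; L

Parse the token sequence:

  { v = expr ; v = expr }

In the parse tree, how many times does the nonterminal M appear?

[S [M { [L [S [M v = expr]] ; [L [S [M v = expr]]]] }]]

3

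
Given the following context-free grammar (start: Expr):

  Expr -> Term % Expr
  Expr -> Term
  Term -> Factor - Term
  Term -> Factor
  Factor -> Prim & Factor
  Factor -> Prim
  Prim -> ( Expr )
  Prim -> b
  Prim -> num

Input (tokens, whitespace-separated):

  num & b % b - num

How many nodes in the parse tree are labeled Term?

3

[Expr [Term [Factor [Prim num] & [Factor [Prim b]]]] % [Expr [Term [Factor [Prim b]] - [Term [Factor [Prim num]]]]]]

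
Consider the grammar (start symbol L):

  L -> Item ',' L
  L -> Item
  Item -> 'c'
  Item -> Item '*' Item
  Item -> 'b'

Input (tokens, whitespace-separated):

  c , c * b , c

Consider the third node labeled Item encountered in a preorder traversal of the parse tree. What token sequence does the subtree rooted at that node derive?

c

[L [Item c] , [L [Item [Item c] * [Item b]] , [L [Item c]]]]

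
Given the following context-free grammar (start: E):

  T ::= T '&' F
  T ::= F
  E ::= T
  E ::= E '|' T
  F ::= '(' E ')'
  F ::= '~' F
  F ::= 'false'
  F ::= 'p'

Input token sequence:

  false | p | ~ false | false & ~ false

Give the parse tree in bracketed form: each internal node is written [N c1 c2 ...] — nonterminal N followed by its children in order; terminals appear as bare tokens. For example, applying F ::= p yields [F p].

E
E | T
E | T | T
E | T | T | T
T | T | T | T
F | T | T | T
false | T | T | T
false | F | T | T
false | p | T | T
false | p | F | T
false | p | ~ F | T
false | p | ~ false | T
false | p | ~ false | T & F
false | p | ~ false | F & F
false | p | ~ false | false & F
false | p | ~ false | false & ~ F
false | p | ~ false | false & ~ false

[E [E [E [E [T [F false]]] | [T [F p]]] | [T [F ~ [F false]]]] | [T [T [F false]] & [F ~ [F false]]]]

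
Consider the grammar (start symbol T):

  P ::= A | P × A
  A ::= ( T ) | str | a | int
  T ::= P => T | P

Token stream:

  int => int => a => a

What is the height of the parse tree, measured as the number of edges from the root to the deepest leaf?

6

[T [P [A int]] => [T [P [A int]] => [T [P [A a]] => [T [P [A a]]]]]]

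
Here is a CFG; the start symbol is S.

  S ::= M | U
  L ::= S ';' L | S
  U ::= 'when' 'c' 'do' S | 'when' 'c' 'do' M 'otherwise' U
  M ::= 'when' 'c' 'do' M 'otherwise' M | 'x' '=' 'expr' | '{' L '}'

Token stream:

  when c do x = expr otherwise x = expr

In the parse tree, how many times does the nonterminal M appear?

[S [M when c do [M x = expr] otherwise [M x = expr]]]

3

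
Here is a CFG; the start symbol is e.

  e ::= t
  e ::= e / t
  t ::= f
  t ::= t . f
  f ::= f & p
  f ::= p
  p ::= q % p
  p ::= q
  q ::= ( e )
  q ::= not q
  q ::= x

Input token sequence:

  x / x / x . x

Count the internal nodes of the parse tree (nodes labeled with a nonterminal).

19

[e [e [e [t [f [p [q x]]]]] / [t [f [p [q x]]]]] / [t [t [f [p [q x]]]] . [f [p [q x]]]]]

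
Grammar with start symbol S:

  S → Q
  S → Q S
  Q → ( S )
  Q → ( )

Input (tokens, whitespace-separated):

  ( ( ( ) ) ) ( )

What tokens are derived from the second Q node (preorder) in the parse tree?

[S [Q ( [S [Q ( [S [Q ( )]] )]] )] [S [Q ( )]]]

( ( ) )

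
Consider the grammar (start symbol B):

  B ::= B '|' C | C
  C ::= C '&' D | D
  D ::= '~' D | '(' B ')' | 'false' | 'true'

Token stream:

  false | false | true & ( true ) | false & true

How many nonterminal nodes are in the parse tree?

19

[B [B [B [B [C [D false]]] | [C [D false]]] | [C [C [D true]] & [D ( [B [C [D true]]] )]]] | [C [C [D false]] & [D true]]]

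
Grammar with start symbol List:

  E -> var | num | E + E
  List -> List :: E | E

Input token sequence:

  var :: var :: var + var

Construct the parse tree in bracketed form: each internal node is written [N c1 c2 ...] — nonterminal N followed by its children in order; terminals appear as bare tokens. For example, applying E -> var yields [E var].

[List [List [List [E var]] :: [E var]] :: [E [E var] + [E var]]]

List
List :: E
List :: E :: E
E :: E :: E
var :: E :: E
var :: var :: E
var :: var :: E + E
var :: var :: var + E
var :: var :: var + var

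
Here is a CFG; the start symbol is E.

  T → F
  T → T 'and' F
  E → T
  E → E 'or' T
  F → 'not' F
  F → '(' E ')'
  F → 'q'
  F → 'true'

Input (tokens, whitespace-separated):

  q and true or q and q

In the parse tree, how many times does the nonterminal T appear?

[E [E [T [T [F q]] and [F true]]] or [T [T [F q]] and [F q]]]

4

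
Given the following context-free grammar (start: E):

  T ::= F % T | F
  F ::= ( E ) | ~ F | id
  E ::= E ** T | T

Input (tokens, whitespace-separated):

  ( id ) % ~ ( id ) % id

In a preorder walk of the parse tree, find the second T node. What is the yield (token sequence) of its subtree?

id

[E [T [F ( [E [T [F id]]] )] % [T [F ~ [F ( [E [T [F id]]] )]] % [T [F id]]]]]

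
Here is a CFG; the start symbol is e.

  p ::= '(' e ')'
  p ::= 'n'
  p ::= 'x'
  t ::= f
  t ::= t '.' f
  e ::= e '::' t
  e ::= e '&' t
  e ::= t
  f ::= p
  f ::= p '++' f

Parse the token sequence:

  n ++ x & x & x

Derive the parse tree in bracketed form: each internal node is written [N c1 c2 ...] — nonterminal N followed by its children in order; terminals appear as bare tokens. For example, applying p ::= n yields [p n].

[e [e [e [t [f [p n] ++ [f [p x]]]]] & [t [f [p x]]]] & [t [f [p x]]]]

e
e & t
e & t & t
t & t & t
f & t & t
p ++ f & t & t
n ++ f & t & t
n ++ p & t & t
n ++ x & t & t
n ++ x & f & t
n ++ x & p & t
n ++ x & x & t
n ++ x & x & f
n ++ x & x & p
n ++ x & x & x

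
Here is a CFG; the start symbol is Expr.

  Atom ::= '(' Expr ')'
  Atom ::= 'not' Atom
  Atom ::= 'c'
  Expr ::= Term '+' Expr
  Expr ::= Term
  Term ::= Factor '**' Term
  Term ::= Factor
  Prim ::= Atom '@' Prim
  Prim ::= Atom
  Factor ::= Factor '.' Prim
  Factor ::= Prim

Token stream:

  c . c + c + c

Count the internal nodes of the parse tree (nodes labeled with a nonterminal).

18

[Expr [Term [Factor [Factor [Prim [Atom c]]] . [Prim [Atom c]]]] + [Expr [Term [Factor [Prim [Atom c]]]] + [Expr [Term [Factor [Prim [Atom c]]]]]]]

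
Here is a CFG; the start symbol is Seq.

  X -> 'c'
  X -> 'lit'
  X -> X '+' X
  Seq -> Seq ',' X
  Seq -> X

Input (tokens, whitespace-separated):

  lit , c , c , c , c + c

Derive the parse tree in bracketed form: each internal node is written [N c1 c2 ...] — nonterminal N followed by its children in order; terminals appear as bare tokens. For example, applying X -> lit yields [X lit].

[Seq [Seq [Seq [Seq [Seq [X lit]] , [X c]] , [X c]] , [X c]] , [X [X c] + [X c]]]

Seq
Seq , X
Seq , X , X
Seq , X , X , X
Seq , X , X , X , X
X , X , X , X , X
lit , X , X , X , X
lit , c , X , X , X
lit , c , c , X , X
lit , c , c , c , X
lit , c , c , c , X + X
lit , c , c , c , c + X
lit , c , c , c , c + c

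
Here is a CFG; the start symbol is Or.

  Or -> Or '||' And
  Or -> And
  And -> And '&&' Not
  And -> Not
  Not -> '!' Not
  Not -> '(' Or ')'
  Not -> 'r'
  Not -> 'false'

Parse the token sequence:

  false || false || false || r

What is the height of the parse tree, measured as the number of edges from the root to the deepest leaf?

6

[Or [Or [Or [Or [And [Not false]]] || [And [Not false]]] || [And [Not false]]] || [And [Not r]]]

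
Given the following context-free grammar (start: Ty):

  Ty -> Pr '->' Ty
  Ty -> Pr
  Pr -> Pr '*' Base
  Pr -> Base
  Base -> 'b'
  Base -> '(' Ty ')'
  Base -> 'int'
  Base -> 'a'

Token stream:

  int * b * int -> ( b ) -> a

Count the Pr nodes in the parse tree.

[Ty [Pr [Pr [Pr [Base int]] * [Base b]] * [Base int]] -> [Ty [Pr [Base ( [Ty [Pr [Base b]]] )]] -> [Ty [Pr [Base a]]]]]

6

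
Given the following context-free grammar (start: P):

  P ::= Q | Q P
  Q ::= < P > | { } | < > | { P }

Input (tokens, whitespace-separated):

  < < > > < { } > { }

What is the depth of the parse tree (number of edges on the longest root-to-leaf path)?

5

[P [Q < [P [Q < >]] >] [P [Q < [P [Q { }]] >] [P [Q { }]]]]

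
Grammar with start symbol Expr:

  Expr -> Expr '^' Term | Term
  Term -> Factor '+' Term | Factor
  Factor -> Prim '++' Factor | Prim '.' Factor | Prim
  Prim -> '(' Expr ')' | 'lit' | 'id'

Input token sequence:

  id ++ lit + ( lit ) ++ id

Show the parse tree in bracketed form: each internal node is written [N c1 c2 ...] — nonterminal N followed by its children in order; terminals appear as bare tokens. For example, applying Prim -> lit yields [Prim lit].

[Expr [Term [Factor [Prim id] ++ [Factor [Prim lit]]] + [Term [Factor [Prim ( [Expr [Term [Factor [Prim lit]]]] )] ++ [Factor [Prim id]]]]]]

Expr
Term
Factor + Term
Prim ++ Factor + Term
id ++ Factor + Term
id ++ Prim + Term
id ++ lit + Term
id ++ lit + Factor
id ++ lit + Prim ++ Factor
id ++ lit + ( Expr ) ++ Factor
id ++ lit + ( Term ) ++ Factor
id ++ lit + ( Factor ) ++ Factor
id ++ lit + ( Prim ) ++ Factor
id ++ lit + ( lit ) ++ Factor
id ++ lit + ( lit ) ++ Prim
id ++ lit + ( lit ) ++ id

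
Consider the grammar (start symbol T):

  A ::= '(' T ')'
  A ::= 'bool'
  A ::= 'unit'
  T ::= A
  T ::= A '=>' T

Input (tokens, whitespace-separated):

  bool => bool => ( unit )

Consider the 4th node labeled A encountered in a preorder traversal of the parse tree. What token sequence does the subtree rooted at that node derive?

unit

[T [A bool] => [T [A bool] => [T [A ( [T [A unit]] )]]]]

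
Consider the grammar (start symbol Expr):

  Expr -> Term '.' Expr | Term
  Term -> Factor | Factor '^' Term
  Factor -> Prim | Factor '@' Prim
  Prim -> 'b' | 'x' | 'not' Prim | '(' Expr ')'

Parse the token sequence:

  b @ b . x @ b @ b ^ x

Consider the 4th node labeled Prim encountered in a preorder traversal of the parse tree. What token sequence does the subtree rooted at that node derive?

b

[Expr [Term [Factor [Factor [Prim b]] @ [Prim b]]] . [Expr [Term [Factor [Factor [Factor [Prim x]] @ [Prim b]] @ [Prim b]] ^ [Term [Factor [Prim x]]]]]]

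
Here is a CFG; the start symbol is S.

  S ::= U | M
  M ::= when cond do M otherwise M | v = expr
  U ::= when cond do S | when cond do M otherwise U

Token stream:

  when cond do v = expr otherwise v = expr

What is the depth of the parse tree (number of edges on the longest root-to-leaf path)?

[S [M when cond do [M v = expr] otherwise [M v = expr]]]

3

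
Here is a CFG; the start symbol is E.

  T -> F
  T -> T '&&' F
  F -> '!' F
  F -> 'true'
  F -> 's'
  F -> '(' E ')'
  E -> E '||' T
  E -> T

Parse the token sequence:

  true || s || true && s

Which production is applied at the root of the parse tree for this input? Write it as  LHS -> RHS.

E -> E '||' T

[E [E [E [T [F true]]] || [T [F s]]] || [T [T [F true]] && [F s]]]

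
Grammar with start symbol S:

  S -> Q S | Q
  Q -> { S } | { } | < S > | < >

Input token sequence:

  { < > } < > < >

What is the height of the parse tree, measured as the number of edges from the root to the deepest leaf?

[S [Q { [S [Q < >]] }] [S [Q < >] [S [Q < >]]]]

4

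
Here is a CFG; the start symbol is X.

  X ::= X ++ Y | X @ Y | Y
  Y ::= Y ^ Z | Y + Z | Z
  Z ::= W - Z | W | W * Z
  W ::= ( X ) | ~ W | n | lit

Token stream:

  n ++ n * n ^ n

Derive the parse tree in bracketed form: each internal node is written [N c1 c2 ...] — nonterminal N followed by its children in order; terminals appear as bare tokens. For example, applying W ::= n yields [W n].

[X [X [Y [Z [W n]]]] ++ [Y [Y [Z [W n] * [Z [W n]]]] ^ [Z [W n]]]]

X
X ++ Y
Y ++ Y
Z ++ Y
W ++ Y
n ++ Y
n ++ Y ^ Z
n ++ Z ^ Z
n ++ W * Z ^ Z
n ++ n * Z ^ Z
n ++ n * W ^ Z
n ++ n * n ^ Z
n ++ n * n ^ W
n ++ n * n ^ n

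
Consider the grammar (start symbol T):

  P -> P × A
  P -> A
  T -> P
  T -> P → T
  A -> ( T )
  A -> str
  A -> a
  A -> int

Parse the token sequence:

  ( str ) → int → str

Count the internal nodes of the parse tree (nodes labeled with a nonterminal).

12

[T [P [A ( [T [P [A str]]] )]] → [T [P [A int]] → [T [P [A str]]]]]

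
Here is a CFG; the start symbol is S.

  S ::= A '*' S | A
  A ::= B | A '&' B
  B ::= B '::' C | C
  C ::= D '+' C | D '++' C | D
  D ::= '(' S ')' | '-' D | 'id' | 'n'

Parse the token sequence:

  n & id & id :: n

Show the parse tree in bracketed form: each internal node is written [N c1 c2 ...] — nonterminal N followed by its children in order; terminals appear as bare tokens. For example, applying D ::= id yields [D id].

[S [A [A [A [B [C [D n]]]] & [B [C [D id]]]] & [B [B [C [D id]]] :: [C [D n]]]]]

S
A
A & B
A & B & B
B & B & B
C & B & B
D & B & B
n & B & B
n & C & B
n & D & B
n & id & B
n & id & B :: C
n & id & C :: C
n & id & D :: C
n & id & id :: C
n & id & id :: D
n & id & id :: n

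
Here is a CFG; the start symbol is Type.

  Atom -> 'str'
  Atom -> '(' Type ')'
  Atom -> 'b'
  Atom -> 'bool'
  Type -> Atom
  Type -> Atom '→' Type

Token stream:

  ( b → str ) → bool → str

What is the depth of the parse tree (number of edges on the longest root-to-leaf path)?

[Type [Atom ( [Type [Atom b] → [Type [Atom str]]] )] → [Type [Atom bool] → [Type [Atom str]]]]

5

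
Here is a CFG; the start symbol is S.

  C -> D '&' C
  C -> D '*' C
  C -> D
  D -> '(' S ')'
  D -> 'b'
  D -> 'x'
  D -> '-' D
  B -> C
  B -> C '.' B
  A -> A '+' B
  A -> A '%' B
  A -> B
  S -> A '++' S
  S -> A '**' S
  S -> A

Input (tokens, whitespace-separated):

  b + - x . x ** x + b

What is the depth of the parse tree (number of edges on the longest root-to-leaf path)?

7

[S [A [A [B [C [D b]]]] + [B [C [D - [D x]]] . [B [C [D x]]]]] ** [S [A [A [B [C [D x]]]] + [B [C [D b]]]]]]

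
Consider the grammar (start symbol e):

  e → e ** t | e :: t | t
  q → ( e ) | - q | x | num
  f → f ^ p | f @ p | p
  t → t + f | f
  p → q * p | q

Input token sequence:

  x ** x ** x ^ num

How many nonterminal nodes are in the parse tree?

[e [e [e [t [f [p [q x]]]]] ** [t [f [p [q x]]]]] ** [t [f [f [p [q x]]] ^ [p [q num]]]]]

18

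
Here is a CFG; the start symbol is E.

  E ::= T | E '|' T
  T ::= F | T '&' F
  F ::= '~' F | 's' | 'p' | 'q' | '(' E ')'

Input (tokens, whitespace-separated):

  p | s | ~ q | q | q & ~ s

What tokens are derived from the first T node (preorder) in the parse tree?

p

[E [E [E [E [E [T [F p]]] | [T [F s]]] | [T [F ~ [F q]]]] | [T [F q]]] | [T [T [F q]] & [F ~ [F s]]]]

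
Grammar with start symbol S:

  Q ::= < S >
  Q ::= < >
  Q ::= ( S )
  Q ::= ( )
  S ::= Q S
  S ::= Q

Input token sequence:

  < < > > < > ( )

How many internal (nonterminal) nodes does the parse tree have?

[S [Q < [S [Q < >]] >] [S [Q < >] [S [Q ( )]]]]

8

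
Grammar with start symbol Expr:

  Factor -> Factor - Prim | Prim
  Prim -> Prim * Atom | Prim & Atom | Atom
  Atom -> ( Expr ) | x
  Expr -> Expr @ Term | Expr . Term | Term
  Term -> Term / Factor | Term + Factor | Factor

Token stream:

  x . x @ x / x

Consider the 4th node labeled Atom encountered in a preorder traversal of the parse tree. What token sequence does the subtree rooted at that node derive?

x

[Expr [Expr [Expr [Term [Factor [Prim [Atom x]]]]] . [Term [Factor [Prim [Atom x]]]]] @ [Term [Term [Factor [Prim [Atom x]]]] / [Factor [Prim [Atom x]]]]]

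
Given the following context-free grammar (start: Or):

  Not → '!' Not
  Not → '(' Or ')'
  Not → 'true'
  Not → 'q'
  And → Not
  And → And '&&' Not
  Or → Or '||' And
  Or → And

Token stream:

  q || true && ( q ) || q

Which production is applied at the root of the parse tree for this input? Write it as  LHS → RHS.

Or → Or '||' And

[Or [Or [Or [And [Not q]]] || [And [And [Not true]] && [Not ( [Or [And [Not q]]] )]]] || [And [Not q]]]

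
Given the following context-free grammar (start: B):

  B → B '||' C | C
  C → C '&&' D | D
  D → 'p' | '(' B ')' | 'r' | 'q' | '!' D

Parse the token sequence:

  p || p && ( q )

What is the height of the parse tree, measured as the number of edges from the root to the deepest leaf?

[B [B [C [D p]]] || [C [C [D p]] && [D ( [B [C [D q]]] )]]]

6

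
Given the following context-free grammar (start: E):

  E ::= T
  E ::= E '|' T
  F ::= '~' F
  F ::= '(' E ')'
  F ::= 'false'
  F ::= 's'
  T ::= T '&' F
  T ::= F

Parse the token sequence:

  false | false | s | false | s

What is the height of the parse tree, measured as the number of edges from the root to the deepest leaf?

7

[E [E [E [E [E [T [F false]]] | [T [F false]]] | [T [F s]]] | [T [F false]]] | [T [F s]]]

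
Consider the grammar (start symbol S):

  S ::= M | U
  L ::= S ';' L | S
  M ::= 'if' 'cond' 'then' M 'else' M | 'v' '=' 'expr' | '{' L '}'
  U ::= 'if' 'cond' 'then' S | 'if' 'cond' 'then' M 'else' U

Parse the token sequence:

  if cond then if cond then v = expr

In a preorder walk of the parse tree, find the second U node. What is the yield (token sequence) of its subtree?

if cond then v = expr

[S [U if cond then [S [U if cond then [S [M v = expr]]]]]]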